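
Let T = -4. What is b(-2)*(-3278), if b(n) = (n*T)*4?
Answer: -104896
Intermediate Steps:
b(n) = -16*n (b(n) = (n*(-4))*4 = -4*n*4 = -16*n)
b(-2)*(-3278) = -16*(-2)*(-3278) = 32*(-3278) = -104896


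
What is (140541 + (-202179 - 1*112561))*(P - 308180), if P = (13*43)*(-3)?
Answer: 53976779543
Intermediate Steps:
P = -1677 (P = 559*(-3) = -1677)
(140541 + (-202179 - 1*112561))*(P - 308180) = (140541 + (-202179 - 1*112561))*(-1677 - 308180) = (140541 + (-202179 - 112561))*(-309857) = (140541 - 314740)*(-309857) = -174199*(-309857) = 53976779543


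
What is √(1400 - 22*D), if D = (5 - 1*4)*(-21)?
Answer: 7*√38 ≈ 43.151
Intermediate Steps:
D = -21 (D = (5 - 4)*(-21) = 1*(-21) = -21)
√(1400 - 22*D) = √(1400 - 22*(-21)) = √(1400 + 462) = √1862 = 7*√38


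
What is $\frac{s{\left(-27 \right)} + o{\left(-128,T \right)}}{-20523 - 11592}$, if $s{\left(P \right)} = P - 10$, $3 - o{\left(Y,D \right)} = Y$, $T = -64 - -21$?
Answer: $- \frac{94}{32115} \approx -0.002927$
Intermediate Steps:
$T = -43$ ($T = -64 + 21 = -43$)
$o{\left(Y,D \right)} = 3 - Y$
$s{\left(P \right)} = -10 + P$ ($s{\left(P \right)} = P - 10 = -10 + P$)
$\frac{s{\left(-27 \right)} + o{\left(-128,T \right)}}{-20523 - 11592} = \frac{\left(-10 - 27\right) + \left(3 - -128\right)}{-20523 - 11592} = \frac{-37 + \left(3 + 128\right)}{-32115} = \left(-37 + 131\right) \left(- \frac{1}{32115}\right) = 94 \left(- \frac{1}{32115}\right) = - \frac{94}{32115}$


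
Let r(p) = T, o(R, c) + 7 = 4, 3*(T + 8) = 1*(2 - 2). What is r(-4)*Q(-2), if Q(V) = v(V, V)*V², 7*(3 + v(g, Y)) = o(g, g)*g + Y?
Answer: 544/7 ≈ 77.714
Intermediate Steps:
T = -8 (T = -8 + (1*(2 - 2))/3 = -8 + (1*0)/3 = -8 + (⅓)*0 = -8 + 0 = -8)
o(R, c) = -3 (o(R, c) = -7 + 4 = -3)
r(p) = -8
v(g, Y) = -3 - 3*g/7 + Y/7 (v(g, Y) = -3 + (-3*g + Y)/7 = -3 + (Y - 3*g)/7 = -3 + (-3*g/7 + Y/7) = -3 - 3*g/7 + Y/7)
Q(V) = V²*(-3 - 2*V/7) (Q(V) = (-3 - 3*V/7 + V/7)*V² = (-3 - 2*V/7)*V² = V²*(-3 - 2*V/7))
r(-4)*Q(-2) = -8*(-2)²*(-21 - 2*(-2))/7 = -8*4*(-21 + 4)/7 = -8*4*(-17)/7 = -8*(-68/7) = 544/7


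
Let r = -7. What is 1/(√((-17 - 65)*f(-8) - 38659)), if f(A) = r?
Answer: -I*√38085/38085 ≈ -0.0051242*I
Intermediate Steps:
f(A) = -7
1/(√((-17 - 65)*f(-8) - 38659)) = 1/(√((-17 - 65)*(-7) - 38659)) = 1/(√(-82*(-7) - 38659)) = 1/(√(574 - 38659)) = 1/(√(-38085)) = 1/(I*√38085) = -I*√38085/38085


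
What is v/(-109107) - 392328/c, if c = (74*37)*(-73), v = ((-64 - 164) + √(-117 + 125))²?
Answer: 16206941044/10903826259 + 304*√2/36369 ≈ 1.4982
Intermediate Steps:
v = (-228 + 2*√2)² (v = (-228 + √8)² = (-228 + 2*√2)² ≈ 50702.)
c = -199874 (c = 2738*(-73) = -199874)
v/(-109107) - 392328/c = (51992 - 912*√2)/(-109107) - 392328/(-199874) = (51992 - 912*√2)*(-1/109107) - 392328*(-1/199874) = (-51992/109107 + 304*√2/36369) + 196164/99937 = 16206941044/10903826259 + 304*√2/36369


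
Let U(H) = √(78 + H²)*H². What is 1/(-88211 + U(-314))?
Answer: 88211/959219067387063 + 98596*√98674/959219067387063 ≈ 3.2380e-8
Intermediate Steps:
U(H) = H²*√(78 + H²)
1/(-88211 + U(-314)) = 1/(-88211 + (-314)²*√(78 + (-314)²)) = 1/(-88211 + 98596*√(78 + 98596)) = 1/(-88211 + 98596*√98674)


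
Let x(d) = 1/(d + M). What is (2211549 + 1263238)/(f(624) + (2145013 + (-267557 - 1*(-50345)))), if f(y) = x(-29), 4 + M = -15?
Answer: 166789776/92534447 ≈ 1.8025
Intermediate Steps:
M = -19 (M = -4 - 15 = -19)
x(d) = 1/(-19 + d) (x(d) = 1/(d - 19) = 1/(-19 + d))
f(y) = -1/48 (f(y) = 1/(-19 - 29) = 1/(-48) = -1/48)
(2211549 + 1263238)/(f(624) + (2145013 + (-267557 - 1*(-50345)))) = (2211549 + 1263238)/(-1/48 + (2145013 + (-267557 - 1*(-50345)))) = 3474787/(-1/48 + (2145013 + (-267557 + 50345))) = 3474787/(-1/48 + (2145013 - 217212)) = 3474787/(-1/48 + 1927801) = 3474787/(92534447/48) = 3474787*(48/92534447) = 166789776/92534447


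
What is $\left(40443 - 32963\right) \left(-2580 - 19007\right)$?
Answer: $-161470760$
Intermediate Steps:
$\left(40443 - 32963\right) \left(-2580 - 19007\right) = 7480 \left(-21587\right) = -161470760$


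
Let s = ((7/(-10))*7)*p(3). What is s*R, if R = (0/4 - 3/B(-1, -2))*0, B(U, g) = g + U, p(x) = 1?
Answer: 0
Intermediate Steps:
B(U, g) = U + g
s = -49/10 (s = ((7/(-10))*7)*1 = ((7*(-1/10))*7)*1 = -7/10*7*1 = -49/10*1 = -49/10 ≈ -4.9000)
R = 0 (R = (0/4 - 3/(-1 - 2))*0 = (0*(1/4) - 3/(-3))*0 = (0 - 3*(-1/3))*0 = (0 + 1)*0 = 1*0 = 0)
s*R = -49/10*0 = 0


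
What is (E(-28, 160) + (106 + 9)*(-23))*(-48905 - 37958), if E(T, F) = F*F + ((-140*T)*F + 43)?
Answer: -56478148874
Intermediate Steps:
E(T, F) = 43 + F**2 - 140*F*T (E(T, F) = F**2 + (-140*F*T + 43) = F**2 + (43 - 140*F*T) = 43 + F**2 - 140*F*T)
(E(-28, 160) + (106 + 9)*(-23))*(-48905 - 37958) = ((43 + 160**2 - 140*160*(-28)) + (106 + 9)*(-23))*(-48905 - 37958) = ((43 + 25600 + 627200) + 115*(-23))*(-86863) = (652843 - 2645)*(-86863) = 650198*(-86863) = -56478148874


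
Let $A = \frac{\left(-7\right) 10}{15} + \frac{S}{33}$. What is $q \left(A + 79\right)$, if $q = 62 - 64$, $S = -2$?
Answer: $- \frac{1634}{11} \approx -148.55$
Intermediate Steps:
$A = - \frac{52}{11}$ ($A = \frac{\left(-7\right) 10}{15} - \frac{2}{33} = \left(-70\right) \frac{1}{15} - \frac{2}{33} = - \frac{14}{3} - \frac{2}{33} = - \frac{52}{11} \approx -4.7273$)
$q = -2$
$q \left(A + 79\right) = - 2 \left(- \frac{52}{11} + 79\right) = \left(-2\right) \frac{817}{11} = - \frac{1634}{11}$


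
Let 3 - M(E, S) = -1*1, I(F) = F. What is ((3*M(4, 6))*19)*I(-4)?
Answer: -912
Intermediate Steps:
M(E, S) = 4 (M(E, S) = 3 - (-1) = 3 - 1*(-1) = 3 + 1 = 4)
((3*M(4, 6))*19)*I(-4) = ((3*4)*19)*(-4) = (12*19)*(-4) = 228*(-4) = -912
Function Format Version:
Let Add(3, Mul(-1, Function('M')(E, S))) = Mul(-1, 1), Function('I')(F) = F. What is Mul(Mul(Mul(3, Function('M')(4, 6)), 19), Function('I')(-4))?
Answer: -912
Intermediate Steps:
Function('M')(E, S) = 4 (Function('M')(E, S) = Add(3, Mul(-1, Mul(-1, 1))) = Add(3, Mul(-1, -1)) = Add(3, 1) = 4)
Mul(Mul(Mul(3, Function('M')(4, 6)), 19), Function('I')(-4)) = Mul(Mul(Mul(3, 4), 19), -4) = Mul(Mul(12, 19), -4) = Mul(228, -4) = -912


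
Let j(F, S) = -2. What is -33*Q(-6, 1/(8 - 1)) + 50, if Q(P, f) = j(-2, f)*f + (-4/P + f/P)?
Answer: 535/14 ≈ 38.214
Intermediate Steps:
Q(P, f) = -4/P - 2*f + f/P (Q(P, f) = -2*f + (-4/P + f/P) = -4/P - 2*f + f/P)
-33*Q(-6, 1/(8 - 1)) + 50 = -33*(-4 + 1/(8 - 1) - 2*(-6)/(8 - 1))/(-6) + 50 = -(-11)*(-4 + 1/7 - 2*(-6)/7)/2 + 50 = -(-11)*(-4 + ⅐ - 2*(-6)*⅐)/2 + 50 = -(-11)*(-4 + ⅐ + 12/7)/2 + 50 = -(-11)*(-15)/(2*7) + 50 = -33*5/14 + 50 = -165/14 + 50 = 535/14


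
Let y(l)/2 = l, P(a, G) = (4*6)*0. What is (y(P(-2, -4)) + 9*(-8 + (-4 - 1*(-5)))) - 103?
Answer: -166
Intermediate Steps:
P(a, G) = 0 (P(a, G) = 24*0 = 0)
y(l) = 2*l
(y(P(-2, -4)) + 9*(-8 + (-4 - 1*(-5)))) - 103 = (2*0 + 9*(-8 + (-4 - 1*(-5)))) - 103 = (0 + 9*(-8 + (-4 + 5))) - 103 = (0 + 9*(-8 + 1)) - 103 = (0 + 9*(-7)) - 103 = (0 - 63) - 103 = -63 - 103 = -166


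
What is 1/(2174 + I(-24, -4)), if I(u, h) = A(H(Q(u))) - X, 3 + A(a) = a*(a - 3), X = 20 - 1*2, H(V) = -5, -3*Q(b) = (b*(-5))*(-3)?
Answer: 1/2193 ≈ 0.00045600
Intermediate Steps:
Q(b) = -5*b (Q(b) = -b*(-5)*(-3)/3 = -(-5*b)*(-3)/3 = -5*b)
X = 18 (X = 20 - 2 = 18)
A(a) = -3 + a*(-3 + a) (A(a) = -3 + a*(a - 3) = -3 + a*(-3 + a))
I(u, h) = 19 (I(u, h) = (-3 + (-5)² - 3*(-5)) - 1*18 = (-3 + 25 + 15) - 18 = 37 - 18 = 19)
1/(2174 + I(-24, -4)) = 1/(2174 + 19) = 1/2193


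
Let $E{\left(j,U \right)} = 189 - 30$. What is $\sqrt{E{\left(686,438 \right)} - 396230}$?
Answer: $i \sqrt{396071} \approx 629.34 i$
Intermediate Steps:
$E{\left(j,U \right)} = 159$
$\sqrt{E{\left(686,438 \right)} - 396230} = \sqrt{159 - 396230} = \sqrt{-396071} = i \sqrt{396071}$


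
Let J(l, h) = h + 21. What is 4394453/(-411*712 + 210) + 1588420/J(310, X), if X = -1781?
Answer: -11805579763/12866568 ≈ -917.54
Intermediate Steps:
J(l, h) = 21 + h
4394453/(-411*712 + 210) + 1588420/J(310, X) = 4394453/(-411*712 + 210) + 1588420/(21 - 1781) = 4394453/(-292632 + 210) + 1588420/(-1760) = 4394453/(-292422) + 1588420*(-1/1760) = 4394453*(-1/292422) - 79421/88 = -4394453/292422 - 79421/88 = -11805579763/12866568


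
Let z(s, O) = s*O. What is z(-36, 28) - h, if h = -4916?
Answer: 3908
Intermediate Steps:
z(s, O) = O*s
z(-36, 28) - h = 28*(-36) - 1*(-4916) = -1008 + 4916 = 3908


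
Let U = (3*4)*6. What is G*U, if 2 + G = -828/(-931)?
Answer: -74448/931 ≈ -79.966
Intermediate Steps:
G = -1034/931 (G = -2 - 828/(-931) = -2 - 828*(-1/931) = -2 + 828/931 = -1034/931 ≈ -1.1106)
U = 72 (U = 12*6 = 72)
G*U = -1034/931*72 = -74448/931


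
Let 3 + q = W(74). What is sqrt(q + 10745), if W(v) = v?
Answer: 104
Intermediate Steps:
q = 71 (q = -3 + 74 = 71)
sqrt(q + 10745) = sqrt(71 + 10745) = sqrt(10816) = 104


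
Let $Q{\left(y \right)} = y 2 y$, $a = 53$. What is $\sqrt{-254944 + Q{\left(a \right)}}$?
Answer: $i \sqrt{249326} \approx 499.33 i$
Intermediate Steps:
$Q{\left(y \right)} = 2 y^{2}$
$\sqrt{-254944 + Q{\left(a \right)}} = \sqrt{-254944 + 2 \cdot 53^{2}} = \sqrt{-254944 + 2 \cdot 2809} = \sqrt{-254944 + 5618} = \sqrt{-249326} = i \sqrt{249326}$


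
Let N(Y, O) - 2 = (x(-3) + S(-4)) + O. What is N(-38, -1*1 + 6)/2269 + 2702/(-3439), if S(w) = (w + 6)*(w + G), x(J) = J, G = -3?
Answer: -6165228/7803091 ≈ -0.79010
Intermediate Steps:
S(w) = (-3 + w)*(6 + w) (S(w) = (w + 6)*(w - 3) = (6 + w)*(-3 + w) = (-3 + w)*(6 + w))
N(Y, O) = -15 + O (N(Y, O) = 2 + ((-3 + (-18 + (-4)² + 3*(-4))) + O) = 2 + ((-3 + (-18 + 16 - 12)) + O) = 2 + ((-3 - 14) + O) = 2 + (-17 + O) = -15 + O)
N(-38, -1*1 + 6)/2269 + 2702/(-3439) = (-15 + (-1*1 + 6))/2269 + 2702/(-3439) = (-15 + (-1 + 6))*(1/2269) + 2702*(-1/3439) = (-15 + 5)*(1/2269) - 2702/3439 = -10*1/2269 - 2702/3439 = -10/2269 - 2702/3439 = -6165228/7803091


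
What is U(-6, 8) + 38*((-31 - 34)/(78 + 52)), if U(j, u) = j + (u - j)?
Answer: -11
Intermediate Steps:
U(j, u) = u
U(-6, 8) + 38*((-31 - 34)/(78 + 52)) = 8 + 38*((-31 - 34)/(78 + 52)) = 8 + 38*(-65/130) = 8 + 38*(-65*1/130) = 8 + 38*(-1/2) = 8 - 19 = -11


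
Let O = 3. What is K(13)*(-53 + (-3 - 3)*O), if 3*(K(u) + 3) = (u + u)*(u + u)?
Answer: -47357/3 ≈ -15786.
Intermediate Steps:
K(u) = -3 + 4*u**2/3 (K(u) = -3 + ((u + u)*(u + u))/3 = -3 + ((2*u)*(2*u))/3 = -3 + (4*u**2)/3 = -3 + 4*u**2/3)
K(13)*(-53 + (-3 - 3)*O) = (-3 + (4/3)*13**2)*(-53 + (-3 - 3)*3) = (-3 + (4/3)*169)*(-53 - 6*3) = (-3 + 676/3)*(-53 - 18) = (667/3)*(-71) = -47357/3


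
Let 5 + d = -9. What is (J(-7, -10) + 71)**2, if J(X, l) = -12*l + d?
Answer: 31329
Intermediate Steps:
d = -14 (d = -5 - 9 = -14)
J(X, l) = -14 - 12*l (J(X, l) = -12*l - 14 = -14 - 12*l)
(J(-7, -10) + 71)**2 = ((-14 - 12*(-10)) + 71)**2 = ((-14 + 120) + 71)**2 = (106 + 71)**2 = 177**2 = 31329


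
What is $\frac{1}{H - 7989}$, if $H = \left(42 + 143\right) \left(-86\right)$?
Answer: $- \frac{1}{23899} \approx -4.1843 \cdot 10^{-5}$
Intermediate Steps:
$H = -15910$ ($H = 185 \left(-86\right) = -15910$)
$\frac{1}{H - 7989} = \frac{1}{-15910 - 7989} = \frac{1}{-23899} = - \frac{1}{23899}$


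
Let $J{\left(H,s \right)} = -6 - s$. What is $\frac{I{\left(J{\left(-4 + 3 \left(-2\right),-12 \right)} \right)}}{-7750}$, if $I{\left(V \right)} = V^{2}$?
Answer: $- \frac{18}{3875} \approx -0.0046452$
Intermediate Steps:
$\frac{I{\left(J{\left(-4 + 3 \left(-2\right),-12 \right)} \right)}}{-7750} = \frac{\left(-6 - -12\right)^{2}}{-7750} = \left(-6 + 12\right)^{2} \left(- \frac{1}{7750}\right) = 6^{2} \left(- \frac{1}{7750}\right) = 36 \left(- \frac{1}{7750}\right) = - \frac{18}{3875}$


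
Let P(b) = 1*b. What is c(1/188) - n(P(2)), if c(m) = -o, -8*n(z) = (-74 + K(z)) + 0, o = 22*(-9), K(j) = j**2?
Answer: 757/4 ≈ 189.25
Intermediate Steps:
P(b) = b
o = -198
n(z) = 37/4 - z**2/8 (n(z) = -((-74 + z**2) + 0)/8 = -(-74 + z**2)/8 = 37/4 - z**2/8)
c(m) = 198 (c(m) = -1*(-198) = 198)
c(1/188) - n(P(2)) = 198 - (37/4 - 1/8*2**2) = 198 - (37/4 - 1/8*4) = 198 - (37/4 - 1/2) = 198 - 1*35/4 = 198 - 35/4 = 757/4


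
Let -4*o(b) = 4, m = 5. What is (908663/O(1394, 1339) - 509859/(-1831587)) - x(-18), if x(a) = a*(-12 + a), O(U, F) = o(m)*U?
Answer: -1014110008285/851077426 ≈ -1191.6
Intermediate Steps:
o(b) = -1 (o(b) = -¼*4 = -1)
O(U, F) = -U
(908663/O(1394, 1339) - 509859/(-1831587)) - x(-18) = (908663/((-1*1394)) - 509859/(-1831587)) - (-18)*(-12 - 18) = (908663/(-1394) - 509859*(-1/1831587)) - (-18)*(-30) = (908663*(-1/1394) + 169953/610529) - 1*540 = (-908663/1394 + 169953/610529) - 540 = -554528198245/851077426 - 540 = -1014110008285/851077426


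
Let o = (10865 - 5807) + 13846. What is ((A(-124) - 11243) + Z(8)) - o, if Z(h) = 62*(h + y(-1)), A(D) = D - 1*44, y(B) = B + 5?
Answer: -29571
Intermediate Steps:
y(B) = 5 + B
A(D) = -44 + D (A(D) = D - 44 = -44 + D)
o = 18904 (o = 5058 + 13846 = 18904)
Z(h) = 248 + 62*h (Z(h) = 62*(h + (5 - 1)) = 62*(h + 4) = 62*(4 + h) = 248 + 62*h)
((A(-124) - 11243) + Z(8)) - o = (((-44 - 124) - 11243) + (248 + 62*8)) - 1*18904 = ((-168 - 11243) + (248 + 496)) - 18904 = (-11411 + 744) - 18904 = -10667 - 18904 = -29571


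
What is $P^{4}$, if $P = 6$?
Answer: $1296$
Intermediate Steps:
$P^{4} = 6^{4} = 1296$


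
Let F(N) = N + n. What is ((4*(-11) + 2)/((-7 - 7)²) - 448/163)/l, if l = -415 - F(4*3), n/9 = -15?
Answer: 6761/666344 ≈ 0.010146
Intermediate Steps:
n = -135 (n = 9*(-15) = -135)
F(N) = -135 + N (F(N) = N - 135 = -135 + N)
l = -292 (l = -415 - (-135 + 4*3) = -415 - (-135 + 12) = -415 - 1*(-123) = -415 + 123 = -292)
((4*(-11) + 2)/((-7 - 7)²) - 448/163)/l = ((4*(-11) + 2)/((-7 - 7)²) - 448/163)/(-292) = ((-44 + 2)/((-14)²) - 448*1/163)*(-1/292) = (-42/196 - 448/163)*(-1/292) = (-42*1/196 - 448/163)*(-1/292) = (-3/14 - 448/163)*(-1/292) = -6761/2282*(-1/292) = 6761/666344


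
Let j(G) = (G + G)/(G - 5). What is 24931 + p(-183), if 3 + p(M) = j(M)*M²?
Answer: 8471719/94 ≈ 90125.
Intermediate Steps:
j(G) = 2*G/(-5 + G) (j(G) = (2*G)/(-5 + G) = 2*G/(-5 + G))
p(M) = -3 + 2*M³/(-5 + M) (p(M) = -3 + (2*M/(-5 + M))*M² = -3 + 2*M³/(-5 + M))
24931 + p(-183) = 24931 + (15 - 3*(-183) + 2*(-183)³)/(-5 - 183) = 24931 + (15 + 549 + 2*(-6128487))/(-188) = 24931 - (15 + 549 - 12256974)/188 = 24931 - 1/188*(-12256410) = 24931 + 6128205/94 = 8471719/94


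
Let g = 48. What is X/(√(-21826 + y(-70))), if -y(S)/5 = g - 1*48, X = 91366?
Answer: -45683*I*√21826/10913 ≈ -618.44*I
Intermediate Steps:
y(S) = 0 (y(S) = -5*(48 - 1*48) = -5*(48 - 48) = -5*0 = 0)
X/(√(-21826 + y(-70))) = 91366/(√(-21826 + 0)) = 91366/(√(-21826)) = 91366/((I*√21826)) = 91366*(-I*√21826/21826) = -45683*I*√21826/10913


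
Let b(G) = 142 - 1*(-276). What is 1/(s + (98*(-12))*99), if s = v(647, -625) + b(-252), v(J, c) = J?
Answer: -1/115359 ≈ -8.6686e-6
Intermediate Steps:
b(G) = 418 (b(G) = 142 + 276 = 418)
s = 1065 (s = 647 + 418 = 1065)
1/(s + (98*(-12))*99) = 1/(1065 + (98*(-12))*99) = 1/(1065 - 1176*99) = 1/(1065 - 116424) = 1/(-115359) = -1/115359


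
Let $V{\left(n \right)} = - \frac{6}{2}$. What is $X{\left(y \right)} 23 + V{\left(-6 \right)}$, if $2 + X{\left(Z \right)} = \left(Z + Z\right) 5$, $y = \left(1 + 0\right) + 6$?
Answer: $1561$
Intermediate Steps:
$y = 7$ ($y = 1 + 6 = 7$)
$V{\left(n \right)} = -3$ ($V{\left(n \right)} = \left(-6\right) \frac{1}{2} = -3$)
$X{\left(Z \right)} = -2 + 10 Z$ ($X{\left(Z \right)} = -2 + \left(Z + Z\right) 5 = -2 + 2 Z 5 = -2 + 10 Z$)
$X{\left(y \right)} 23 + V{\left(-6 \right)} = \left(-2 + 10 \cdot 7\right) 23 - 3 = \left(-2 + 70\right) 23 - 3 = 68 \cdot 23 - 3 = 1564 - 3 = 1561$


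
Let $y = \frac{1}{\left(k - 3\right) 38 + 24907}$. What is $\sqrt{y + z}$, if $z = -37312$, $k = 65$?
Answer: $\frac{i \sqrt{27732933830465}}{27263} \approx 193.16 i$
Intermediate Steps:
$y = \frac{1}{27263}$ ($y = \frac{1}{\left(65 - 3\right) 38 + 24907} = \frac{1}{62 \cdot 38 + 24907} = \frac{1}{2356 + 24907} = \frac{1}{27263} \approx 3.668 \cdot 10^{-5}$)
$\sqrt{y + z} = \sqrt{\frac{1}{27263} - 37312} = \sqrt{- \frac{1017237055}{27263}} = \frac{i \sqrt{27732933830465}}{27263}$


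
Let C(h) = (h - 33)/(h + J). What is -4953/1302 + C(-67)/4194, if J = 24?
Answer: -148850621/39134214 ≈ -3.8036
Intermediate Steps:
C(h) = (-33 + h)/(24 + h) (C(h) = (h - 33)/(h + 24) = (-33 + h)/(24 + h))
-4953/1302 + C(-67)/4194 = -4953/1302 + ((-33 - 67)/(24 - 67))/4194 = -4953*1/1302 + (-100/(-43))*(1/4194) = -1651/434 - 1/43*(-100)*(1/4194) = -1651/434 + (100/43)*(1/4194) = -1651/434 + 50/90171 = -148850621/39134214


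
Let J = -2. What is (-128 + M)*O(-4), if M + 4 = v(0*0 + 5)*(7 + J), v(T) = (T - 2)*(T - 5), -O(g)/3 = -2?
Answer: -792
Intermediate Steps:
O(g) = 6 (O(g) = -3*(-2) = 6)
v(T) = (-5 + T)*(-2 + T) (v(T) = (-2 + T)*(-5 + T) = (-5 + T)*(-2 + T))
M = -4 (M = -4 + (10 + (0*0 + 5)² - 7*(0*0 + 5))*(7 - 2) = -4 + (10 + (0 + 5)² - 7*(0 + 5))*5 = -4 + (10 + 5² - 7*5)*5 = -4 + (10 + 25 - 35)*5 = -4 + 0*5 = -4 + 0 = -4)
(-128 + M)*O(-4) = (-128 - 4)*6 = -132*6 = -792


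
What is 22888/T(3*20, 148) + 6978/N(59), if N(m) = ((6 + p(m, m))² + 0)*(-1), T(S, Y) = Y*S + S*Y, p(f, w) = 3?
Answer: -1695491/19980 ≈ -84.859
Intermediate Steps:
T(S, Y) = 2*S*Y (T(S, Y) = S*Y + S*Y = 2*S*Y)
N(m) = -81 (N(m) = ((6 + 3)² + 0)*(-1) = (9² + 0)*(-1) = (81 + 0)*(-1) = 81*(-1) = -81)
22888/T(3*20, 148) + 6978/N(59) = 22888/((2*(3*20)*148)) + 6978/(-81) = 22888/((2*60*148)) + 6978*(-1/81) = 22888/17760 - 2326/27 = 22888*(1/17760) - 2326/27 = 2861/2220 - 2326/27 = -1695491/19980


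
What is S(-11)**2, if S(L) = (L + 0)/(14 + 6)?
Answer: 121/400 ≈ 0.30250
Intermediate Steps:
S(L) = L/20
S(-11)**2 = ((1/20)*(-11))**2 = (-11/20)**2 = 121/400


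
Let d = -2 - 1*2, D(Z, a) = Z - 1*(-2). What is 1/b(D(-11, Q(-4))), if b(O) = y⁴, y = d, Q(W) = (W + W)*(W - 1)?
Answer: 1/256 ≈ 0.0039063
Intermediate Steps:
Q(W) = 2*W*(-1 + W) (Q(W) = (2*W)*(-1 + W) = 2*W*(-1 + W))
D(Z, a) = 2 + Z (D(Z, a) = Z + 2 = 2 + Z)
d = -4 (d = -2 - 2 = -4)
y = -4
b(O) = 256 (b(O) = (-4)⁴ = 256)
1/b(D(-11, Q(-4))) = 1/256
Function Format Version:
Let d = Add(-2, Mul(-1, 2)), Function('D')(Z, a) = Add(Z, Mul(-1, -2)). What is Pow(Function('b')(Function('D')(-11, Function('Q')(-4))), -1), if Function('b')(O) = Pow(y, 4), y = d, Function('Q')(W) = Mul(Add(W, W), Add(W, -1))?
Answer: Rational(1, 256) ≈ 0.0039063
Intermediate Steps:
Function('Q')(W) = Mul(2, W, Add(-1, W)) (Function('Q')(W) = Mul(Mul(2, W), Add(-1, W)) = Mul(2, W, Add(-1, W)))
Function('D')(Z, a) = Add(2, Z) (Function('D')(Z, a) = Add(Z, 2) = Add(2, Z))
d = -4 (d = Add(-2, -2) = -4)
y = -4
Function('b')(O) = 256 (Function('b')(O) = Pow(-4, 4) = 256)
Pow(Function('b')(Function('D')(-11, Function('Q')(-4))), -1) = Pow(256, -1) = Rational(1, 256)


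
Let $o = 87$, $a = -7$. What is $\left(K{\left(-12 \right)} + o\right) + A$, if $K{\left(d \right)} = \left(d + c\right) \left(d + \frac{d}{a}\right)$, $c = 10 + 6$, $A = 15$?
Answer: $\frac{426}{7} \approx 60.857$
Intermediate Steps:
$c = 16$
$K{\left(d \right)} = \frac{6 d \left(16 + d\right)}{7}$ ($K{\left(d \right)} = \left(d + 16\right) \left(d + \frac{d}{-7}\right) = \left(16 + d\right) \left(d + d \left(- \frac{1}{7}\right)\right) = \left(16 + d\right) \left(d - \frac{d}{7}\right) = \left(16 + d\right) \frac{6 d}{7} = \frac{6 d \left(16 + d\right)}{7}$)
$\left(K{\left(-12 \right)} + o\right) + A = \left(\frac{6}{7} \left(-12\right) \left(16 - 12\right) + 87\right) + 15 = \left(\frac{6}{7} \left(-12\right) 4 + 87\right) + 15 = \left(- \frac{288}{7} + 87\right) + 15 = \frac{321}{7} + 15 = \frac{426}{7}$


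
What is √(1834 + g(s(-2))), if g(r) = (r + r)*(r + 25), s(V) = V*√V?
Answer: √(1818 - 100*I*√2) ≈ 42.67 - 1.6571*I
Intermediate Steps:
s(V) = V^(3/2)
g(r) = 2*r*(25 + r) (g(r) = (2*r)*(25 + r) = 2*r*(25 + r))
√(1834 + g(s(-2))) = √(1834 + 2*(-2)^(3/2)*(25 + (-2)^(3/2))) = √(1834 + 2*(-2*I*√2)*(25 - 2*I*√2)) = √(1834 - 4*I*√2*(25 - 2*I*√2))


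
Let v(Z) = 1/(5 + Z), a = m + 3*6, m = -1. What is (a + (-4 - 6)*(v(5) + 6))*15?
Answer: -660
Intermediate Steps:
a = 17 (a = -1 + 3*6 = -1 + 18 = 17)
(a + (-4 - 6)*(v(5) + 6))*15 = (17 + (-4 - 6)*(1/(5 + 5) + 6))*15 = (17 - 10*(1/10 + 6))*15 = (17 - 10*(⅒ + 6))*15 = (17 - 10*61/10)*15 = (17 - 61)*15 = -44*15 = -660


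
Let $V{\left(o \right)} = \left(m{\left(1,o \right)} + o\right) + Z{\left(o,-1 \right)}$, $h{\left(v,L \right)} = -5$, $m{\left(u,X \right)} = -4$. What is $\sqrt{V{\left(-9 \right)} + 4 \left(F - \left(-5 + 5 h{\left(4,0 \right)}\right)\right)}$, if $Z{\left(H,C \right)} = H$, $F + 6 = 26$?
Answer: $\sqrt{178} \approx 13.342$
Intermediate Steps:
$F = 20$ ($F = -6 + 26 = 20$)
$V{\left(o \right)} = -4 + 2 o$ ($V{\left(o \right)} = \left(-4 + o\right) + o = -4 + 2 o$)
$\sqrt{V{\left(-9 \right)} + 4 \left(F - \left(-5 + 5 h{\left(4,0 \right)}\right)\right)} = \sqrt{\left(-4 + 2 \left(-9\right)\right) + 4 \left(20 + \left(5 - -25\right)\right)} = \sqrt{\left(-4 - 18\right) + 4 \left(20 + \left(5 + 25\right)\right)} = \sqrt{-22 + 4 \left(20 + 30\right)} = \sqrt{-22 + 4 \cdot 50} = \sqrt{-22 + 200} = \sqrt{178}$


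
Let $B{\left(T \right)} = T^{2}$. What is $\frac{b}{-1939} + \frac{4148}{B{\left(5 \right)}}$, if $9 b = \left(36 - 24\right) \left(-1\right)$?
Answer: $\frac{24129016}{145425} \approx 165.92$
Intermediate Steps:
$b = - \frac{4}{3}$ ($b = \frac{\left(36 - 24\right) \left(-1\right)}{9} = \frac{12 \left(-1\right)}{9} = \frac{1}{9} \left(-12\right) = - \frac{4}{3} \approx -1.3333$)
$\frac{b}{-1939} + \frac{4148}{B{\left(5 \right)}} = - \frac{4}{3 \left(-1939\right)} + \frac{4148}{5^{2}} = \left(- \frac{4}{3}\right) \left(- \frac{1}{1939}\right) + \frac{4148}{25} = \frac{4}{5817} + 4148 \cdot \frac{1}{25} = \frac{4}{5817} + \frac{4148}{25} = \frac{24129016}{145425}$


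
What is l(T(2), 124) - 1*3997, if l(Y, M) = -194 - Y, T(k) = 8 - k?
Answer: -4197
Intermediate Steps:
l(T(2), 124) - 1*3997 = (-194 - (8 - 1*2)) - 1*3997 = (-194 - (8 - 2)) - 3997 = (-194 - 1*6) - 3997 = (-194 - 6) - 3997 = -200 - 3997 = -4197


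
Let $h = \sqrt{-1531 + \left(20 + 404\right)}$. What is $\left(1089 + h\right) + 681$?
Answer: $1770 + 3 i \sqrt{123} \approx 1770.0 + 33.272 i$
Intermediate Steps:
$h = 3 i \sqrt{123}$ ($h = \sqrt{-1531 + 424} = \sqrt{-1107} = 3 i \sqrt{123} \approx 33.272 i$)
$\left(1089 + h\right) + 681 = \left(1089 + 3 i \sqrt{123}\right) + 681 = 1770 + 3 i \sqrt{123}$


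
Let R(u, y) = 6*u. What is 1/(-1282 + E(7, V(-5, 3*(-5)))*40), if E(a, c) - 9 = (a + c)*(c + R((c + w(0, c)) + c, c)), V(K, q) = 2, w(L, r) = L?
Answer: 1/8438 ≈ 0.00011851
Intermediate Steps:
E(a, c) = 9 + 13*c*(a + c) (E(a, c) = 9 + (a + c)*(c + 6*((c + 0) + c)) = 9 + (a + c)*(c + 6*(c + c)) = 9 + (a + c)*(c + 6*(2*c)) = 9 + (a + c)*(c + 12*c) = 9 + (a + c)*(13*c) = 9 + 13*c*(a + c))
1/(-1282 + E(7, V(-5, 3*(-5)))*40) = 1/(-1282 + (9 + 13*2² + 13*7*2)*40) = 1/(-1282 + (9 + 13*4 + 182)*40) = 1/(-1282 + (9 + 52 + 182)*40) = 1/(-1282 + 243*40) = 1/(-1282 + 9720) = 1/8438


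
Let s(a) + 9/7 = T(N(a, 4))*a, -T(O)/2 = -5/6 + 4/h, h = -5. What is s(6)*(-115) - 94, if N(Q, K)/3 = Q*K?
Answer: -15401/7 ≈ -2200.1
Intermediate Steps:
N(Q, K) = 3*K*Q (N(Q, K) = 3*(Q*K) = 3*(K*Q) = 3*K*Q)
T(O) = 49/15 (T(O) = -2*(-5/6 + 4/(-5)) = -2*(-5*1/6 + 4*(-1/5)) = -2*(-5/6 - 4/5) = -2*(-49/30) = 49/15)
s(a) = -9/7 + 49*a/15
s(6)*(-115) - 94 = (-9/7 + (49/15)*6)*(-115) - 94 = (-9/7 + 98/5)*(-115) - 94 = (641/35)*(-115) - 94 = -14743/7 - 94 = -15401/7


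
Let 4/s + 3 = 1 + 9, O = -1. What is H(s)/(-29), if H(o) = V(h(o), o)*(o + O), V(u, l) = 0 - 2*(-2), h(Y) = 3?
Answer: 12/203 ≈ 0.059113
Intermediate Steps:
V(u, l) = 4 (V(u, l) = 0 + 4 = 4)
s = 4/7 (s = 4/(-3 + (1 + 9)) = 4/(-3 + 10) = 4/7 ≈ 0.57143)
H(o) = -4 + 4*o (H(o) = 4*(o - 1) = 4*(-1 + o) = -4 + 4*o)
H(s)/(-29) = (-4 + 4*(4/7))/(-29) = -(-4 + 16/7)/29 = -1/29*(-12/7) = 12/203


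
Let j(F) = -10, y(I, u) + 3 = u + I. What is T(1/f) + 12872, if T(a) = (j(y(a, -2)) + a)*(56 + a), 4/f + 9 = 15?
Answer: 49533/4 ≈ 12383.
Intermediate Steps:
f = ⅔ (f = 4/(-9 + 15) = 4/6 = 4*(⅙) = ⅔ ≈ 0.66667)
y(I, u) = -3 + I + u (y(I, u) = -3 + (u + I) = -3 + (I + u) = -3 + I + u)
T(a) = (-10 + a)*(56 + a)
T(1/f) + 12872 = (-560 + (1/(⅔))² + 46/(⅔)) + 12872 = (-560 + (3/2)² + 46*(3/2)) + 12872 = (-560 + 9/4 + 69) + 12872 = -1955/4 + 12872 = 49533/4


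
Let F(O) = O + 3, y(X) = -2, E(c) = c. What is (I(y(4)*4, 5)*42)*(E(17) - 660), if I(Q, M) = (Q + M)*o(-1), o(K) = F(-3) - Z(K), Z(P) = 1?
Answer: -81018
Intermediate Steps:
F(O) = 3 + O
o(K) = -1 (o(K) = (3 - 3) - 1*1 = 0 - 1 = -1)
I(Q, M) = -M - Q (I(Q, M) = (Q + M)*(-1) = (M + Q)*(-1) = -M - Q)
(I(y(4)*4, 5)*42)*(E(17) - 660) = ((-1*5 - (-2)*4)*42)*(17 - 660) = ((-5 - 1*(-8))*42)*(-643) = ((-5 + 8)*42)*(-643) = (3*42)*(-643) = 126*(-643) = -81018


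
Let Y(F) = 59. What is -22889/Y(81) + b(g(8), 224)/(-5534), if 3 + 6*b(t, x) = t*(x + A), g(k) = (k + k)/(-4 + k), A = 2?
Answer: -760059515/1959036 ≈ -387.98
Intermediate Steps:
g(k) = 2*k/(-4 + k) (g(k) = (2*k)/(-4 + k) = 2*k/(-4 + k))
b(t, x) = -½ + t*(2 + x)/6 (b(t, x) = -½ + (t*(x + 2))/6 = -½ + (t*(2 + x))/6 = -½ + t*(2 + x)/6)
-22889/Y(81) + b(g(8), 224)/(-5534) = -22889/59 + (-½ + (2*8/(-4 + 8))/3 + (⅙)*(2*8/(-4 + 8))*224)/(-5534) = -22889*1/59 + (-½ + (2*8/4)/3 + (⅙)*(2*8/4)*224)*(-1/5534) = -22889/59 + (-½ + (2*8*(¼))/3 + (⅙)*(2*8*(¼))*224)*(-1/5534) = -22889/59 + (-½ + (⅓)*4 + (⅙)*4*224)*(-1/5534) = -22889/59 + (-½ + 4/3 + 448/3)*(-1/5534) = -22889/59 + (901/6)*(-1/5534) = -22889/59 - 901/33204 = -760059515/1959036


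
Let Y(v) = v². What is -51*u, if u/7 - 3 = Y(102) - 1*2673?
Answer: -2761038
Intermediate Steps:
u = 54138 (u = 21 + 7*(102² - 1*2673) = 21 + 7*(10404 - 2673) = 21 + 7*7731 = 21 + 54117 = 54138)
-51*u = -51*54138 = -2761038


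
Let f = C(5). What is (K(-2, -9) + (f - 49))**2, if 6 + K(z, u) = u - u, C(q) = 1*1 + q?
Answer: 2401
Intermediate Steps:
C(q) = 1 + q
f = 6 (f = 1 + 5 = 6)
K(z, u) = -6 (K(z, u) = -6 + (u - u) = -6 + 0 = -6)
(K(-2, -9) + (f - 49))**2 = (-6 + (6 - 49))**2 = (-6 - 43)**2 = (-49)**2 = 2401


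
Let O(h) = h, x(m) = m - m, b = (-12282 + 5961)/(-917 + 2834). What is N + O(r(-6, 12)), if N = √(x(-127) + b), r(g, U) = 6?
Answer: 6 + 7*I*√3053/213 ≈ 6.0 + 1.8159*I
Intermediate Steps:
b = -2107/639 (b = -6321/1917 = -6321*1/1917 = -2107/639 ≈ -3.2973)
x(m) = 0
N = 7*I*√3053/213 (N = √(0 - 2107/639) = √(-2107/639) = 7*I*√3053/213 ≈ 1.8159*I)
N + O(r(-6, 12)) = 7*I*√3053/213 + 6 = 6 + 7*I*√3053/213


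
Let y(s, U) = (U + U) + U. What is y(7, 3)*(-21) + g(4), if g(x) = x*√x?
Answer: -181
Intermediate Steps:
y(s, U) = 3*U (y(s, U) = 2*U + U = 3*U)
g(x) = x^(3/2)
y(7, 3)*(-21) + g(4) = (3*3)*(-21) + 4^(3/2) = 9*(-21) + 8 = -189 + 8 = -181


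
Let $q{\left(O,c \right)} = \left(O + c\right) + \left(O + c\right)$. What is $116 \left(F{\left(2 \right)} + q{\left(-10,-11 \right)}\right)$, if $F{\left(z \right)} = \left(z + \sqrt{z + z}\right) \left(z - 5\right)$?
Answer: $-6264$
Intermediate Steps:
$F{\left(z \right)} = \left(-5 + z\right) \left(z + \sqrt{2} \sqrt{z}\right)$ ($F{\left(z \right)} = \left(z + \sqrt{2 z}\right) \left(-5 + z\right) = \left(z + \sqrt{2} \sqrt{z}\right) \left(-5 + z\right) = \left(-5 + z\right) \left(z + \sqrt{2} \sqrt{z}\right)$)
$q{\left(O,c \right)} = 2 O + 2 c$
$116 \left(F{\left(2 \right)} + q{\left(-10,-11 \right)}\right) = 116 \left(\left(2^{2} - 10 + \sqrt{2} \cdot 2^{\frac{3}{2}} - 5 \sqrt{2} \sqrt{2}\right) + \left(2 \left(-10\right) + 2 \left(-11\right)\right)\right) = 116 \left(\left(4 - 10 + \sqrt{2} \cdot 2 \sqrt{2} - 10\right) - 42\right) = 116 \left(\left(4 - 10 + 4 - 10\right) - 42\right) = 116 \left(-12 - 42\right) = 116 \left(-54\right) = -6264$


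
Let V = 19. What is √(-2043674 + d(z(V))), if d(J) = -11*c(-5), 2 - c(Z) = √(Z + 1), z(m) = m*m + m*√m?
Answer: √(-2043696 + 22*I) ≈ 0.008 + 1429.6*I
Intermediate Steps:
z(m) = m² + m^(3/2)
c(Z) = 2 - √(1 + Z) (c(Z) = 2 - √(Z + 1) = 2 - √(1 + Z))
d(J) = -22 + 22*I (d(J) = -11*(2 - √(1 - 5)) = -11*(2 - √(-4)) = -11*(2 - 2*I) = -22 + 22*I)
√(-2043674 + d(z(V))) = √(-2043674 + (-22 + 22*I)) = √(-2043696 + 22*I)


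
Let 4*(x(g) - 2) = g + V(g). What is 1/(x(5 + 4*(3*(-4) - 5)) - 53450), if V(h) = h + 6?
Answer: -1/53478 ≈ -1.8699e-5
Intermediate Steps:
V(h) = 6 + h
x(g) = 7/2 + g/2 (x(g) = 2 + (g + (6 + g))/4 = 2 + (6 + 2*g)/4 = 2 + (3/2 + g/2) = 7/2 + g/2)
1/(x(5 + 4*(3*(-4) - 5)) - 53450) = 1/((7/2 + (5 + 4*(3*(-4) - 5))/2) - 53450) = 1/((7/2 + (5 + 4*(-12 - 5))/2) - 53450) = 1/((7/2 + (5 + 4*(-17))/2) - 53450) = 1/((7/2 + (5 - 68)/2) - 53450) = 1/((7/2 + (½)*(-63)) - 53450) = 1/((7/2 - 63/2) - 53450) = 1/(-28 - 53450) = 1/(-53478) = -1/53478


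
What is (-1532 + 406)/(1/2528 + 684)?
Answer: -2846528/1729153 ≈ -1.6462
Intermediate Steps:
(-1532 + 406)/(1/2528 + 684) = -1126/(1/2528 + 684) = -1126/1729153/2528 = -1126*2528/1729153 = -2846528/1729153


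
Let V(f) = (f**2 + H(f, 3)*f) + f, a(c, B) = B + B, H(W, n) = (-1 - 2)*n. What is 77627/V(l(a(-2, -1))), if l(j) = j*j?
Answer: -77627/16 ≈ -4851.7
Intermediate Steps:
H(W, n) = -3*n
a(c, B) = 2*B
l(j) = j**2
V(f) = f**2 - 8*f (V(f) = (f**2 + (-3*3)*f) + f = (f**2 - 9*f) + f = f**2 - 8*f)
77627/V(l(a(-2, -1))) = 77627/(((2*(-1))**2*(-8 + (2*(-1))**2))) = 77627/(((-2)**2*(-8 + (-2)**2))) = 77627/((4*(-8 + 4))) = 77627/((4*(-4))) = 77627/(-16) = 77627*(-1/16) = -77627/16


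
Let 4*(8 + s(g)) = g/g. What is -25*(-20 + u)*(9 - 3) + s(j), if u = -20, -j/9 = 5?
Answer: 23969/4 ≈ 5992.3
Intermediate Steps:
j = -45 (j = -9*5 = -45)
s(g) = -31/4 (s(g) = -8 + (g/g)/4 = -8 + (¼)*1 = -8 + ¼ = -31/4)
-25*(-20 + u)*(9 - 3) + s(j) = -25*(-20 - 20)*(9 - 3) - 31/4 = -(-1000)*6 - 31/4 = -25*(-240) - 31/4 = 6000 - 31/4 = 23969/4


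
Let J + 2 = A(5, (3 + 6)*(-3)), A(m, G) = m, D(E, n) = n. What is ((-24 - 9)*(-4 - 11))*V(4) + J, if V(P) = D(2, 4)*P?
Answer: 7923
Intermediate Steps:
J = 3 (J = -2 + 5 = 3)
V(P) = 4*P
((-24 - 9)*(-4 - 11))*V(4) + J = ((-24 - 9)*(-4 - 11))*(4*4) + 3 = -33*(-15)*16 + 3 = 495*16 + 3 = 7920 + 3 = 7923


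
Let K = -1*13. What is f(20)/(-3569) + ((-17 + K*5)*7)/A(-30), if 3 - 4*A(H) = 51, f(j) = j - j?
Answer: 287/6 ≈ 47.833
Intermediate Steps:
f(j) = 0
A(H) = -12 (A(H) = ¾ - ¼*51 = ¾ - 51/4 = -12)
K = -13
f(20)/(-3569) + ((-17 + K*5)*7)/A(-30) = 0/(-3569) + ((-17 - 13*5)*7)/(-12) = 0*(-1/3569) + ((-17 - 65)*7)*(-1/12) = 0 - 82*7*(-1/12) = 0 - 574*(-1/12) = 0 + 287/6 = 287/6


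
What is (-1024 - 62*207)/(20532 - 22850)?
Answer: 6929/1159 ≈ 5.9784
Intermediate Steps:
(-1024 - 62*207)/(20532 - 22850) = (-1024 - 12834)/(-2318) = -13858*(-1/2318) = 6929/1159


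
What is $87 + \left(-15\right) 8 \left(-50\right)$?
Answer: $6087$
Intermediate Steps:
$87 + \left(-15\right) 8 \left(-50\right) = 87 - -6000 = 87 + 6000 = 6087$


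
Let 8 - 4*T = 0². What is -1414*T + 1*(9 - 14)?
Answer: -2833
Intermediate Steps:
T = 2 (T = 2 - ¼*0² = 2 - ¼*0 = 2 + 0 = 2)
-1414*T + 1*(9 - 14) = -1414*2 + 1*(9 - 14) = -2828 + 1*(-5) = -2828 - 5 = -2833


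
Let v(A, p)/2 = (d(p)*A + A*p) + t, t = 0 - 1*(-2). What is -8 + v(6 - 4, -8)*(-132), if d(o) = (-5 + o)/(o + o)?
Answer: 3259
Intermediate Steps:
d(o) = (-5 + o)/(2*o) (d(o) = (-5 + o)/((2*o)) = (-5 + o)*(1/(2*o)) = (-5 + o)/(2*o))
t = 2 (t = 0 + 2 = 2)
v(A, p) = 4 + 2*A*p + A*(-5 + p)/p (v(A, p) = 2*((((-5 + p)/(2*p))*A + A*p) + 2) = 2*((A*(-5 + p)/(2*p) + A*p) + 2) = 2*((A*p + A*(-5 + p)/(2*p)) + 2) = 2*(2 + A*p + A*(-5 + p)/(2*p)) = 4 + 2*A*p + A*(-5 + p)/p)
-8 + v(6 - 4, -8)*(-132) = -8 + (4 + (6 - 4) - 5*(6 - 4)/(-8) + 2*(6 - 4)*(-8))*(-132) = -8 + (4 + 2 - 5*2*(-⅛) + 2*2*(-8))*(-132) = -8 + (4 + 2 + 5/4 - 32)*(-132) = -8 - 99/4*(-132) = -8 + 3267 = 3259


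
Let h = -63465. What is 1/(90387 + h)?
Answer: 1/26922 ≈ 3.7144e-5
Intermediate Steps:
1/(90387 + h) = 1/(90387 - 63465) = 1/26922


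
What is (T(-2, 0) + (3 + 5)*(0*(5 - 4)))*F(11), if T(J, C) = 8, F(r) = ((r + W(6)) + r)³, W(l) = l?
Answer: 175616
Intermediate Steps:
F(r) = (6 + 2*r)³ (F(r) = ((r + 6) + r)³ = ((6 + r) + r)³ = (6 + 2*r)³)
(T(-2, 0) + (3 + 5)*(0*(5 - 4)))*F(11) = (8 + (3 + 5)*(0*(5 - 4)))*(8*(3 + 11)³) = (8 + 8*(0*1))*(8*14³) = (8 + 8*0)*(8*2744) = (8 + 0)*21952 = 8*21952 = 175616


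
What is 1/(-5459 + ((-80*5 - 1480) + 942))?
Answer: -1/6397 ≈ -0.00015632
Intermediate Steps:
1/(-5459 + ((-80*5 - 1480) + 942)) = 1/(-5459 + ((-400 - 1480) + 942)) = 1/(-5459 + (-1880 + 942)) = 1/(-5459 - 938) = 1/(-6397) = -1/6397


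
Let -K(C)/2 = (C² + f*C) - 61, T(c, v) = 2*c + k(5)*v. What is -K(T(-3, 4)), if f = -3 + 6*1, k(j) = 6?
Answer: 634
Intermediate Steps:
f = 3 (f = -3 + 6 = 3)
T(c, v) = 2*c + 6*v
K(C) = 122 - 6*C - 2*C² (K(C) = -2*((C² + 3*C) - 61) = -2*(-61 + C² + 3*C) = 122 - 6*C - 2*C²)
-K(T(-3, 4)) = -(122 - 6*(2*(-3) + 6*4) - 2*(2*(-3) + 6*4)²) = -(122 - 6*(-6 + 24) - 2*(-6 + 24)²) = -(122 - 6*18 - 2*18²) = -(122 - 108 - 2*324) = -(122 - 108 - 648) = -1*(-634) = 634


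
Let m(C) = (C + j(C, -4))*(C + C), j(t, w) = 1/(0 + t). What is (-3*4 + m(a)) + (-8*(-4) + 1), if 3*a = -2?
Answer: 215/9 ≈ 23.889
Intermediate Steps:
a = -⅔ (a = (⅓)*(-2) = -⅔ ≈ -0.66667)
j(t, w) = 1/t
m(C) = 2*C*(C + 1/C) (m(C) = (C + 1/C)*(C + C) = (C + 1/C)*(2*C) = 2*C*(C + 1/C))
(-3*4 + m(a)) + (-8*(-4) + 1) = (-3*4 + (2 + 2*(-⅔)²)) + (-8*(-4) + 1) = (-12 + (2 + 2*(4/9))) + (32 + 1) = (-12 + (2 + 8/9)) + 33 = (-12 + 26/9) + 33 = -82/9 + 33 = 215/9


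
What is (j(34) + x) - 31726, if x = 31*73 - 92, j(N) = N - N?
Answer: -29555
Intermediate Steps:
j(N) = 0
x = 2171 (x = 2263 - 92 = 2171)
(j(34) + x) - 31726 = (0 + 2171) - 31726 = 2171 - 31726 = -29555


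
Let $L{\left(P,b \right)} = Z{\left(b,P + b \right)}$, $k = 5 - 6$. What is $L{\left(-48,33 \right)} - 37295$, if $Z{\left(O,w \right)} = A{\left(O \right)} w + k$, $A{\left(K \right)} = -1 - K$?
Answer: $-36786$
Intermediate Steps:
$k = -1$
$Z{\left(O,w \right)} = -1 + w \left(-1 - O\right)$ ($Z{\left(O,w \right)} = \left(-1 - O\right) w - 1 = w \left(-1 - O\right) - 1 = -1 + w \left(-1 - O\right)$)
$L{\left(P,b \right)} = -1 - \left(1 + b\right) \left(P + b\right)$ ($L{\left(P,b \right)} = -1 - \left(P + b\right) \left(1 + b\right) = -1 - \left(1 + b\right) \left(P + b\right)$)
$L{\left(-48,33 \right)} - 37295 = \left(-1 - \left(1 + 33\right) \left(-48 + 33\right)\right) - 37295 = \left(-1 - 34 \left(-15\right)\right) - 37295 = \left(-1 + 510\right) - 37295 = 509 - 37295 = -36786$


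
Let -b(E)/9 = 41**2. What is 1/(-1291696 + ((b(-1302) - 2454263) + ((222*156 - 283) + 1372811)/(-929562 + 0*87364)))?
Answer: -464781/1748082945308 ≈ -2.6588e-7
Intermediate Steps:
b(E) = -15129 (b(E) = -9*41**2 = -9*1681 = -15129)
1/(-1291696 + ((b(-1302) - 2454263) + ((222*156 - 283) + 1372811)/(-929562 + 0*87364))) = 1/(-1291696 + ((-15129 - 2454263) + ((222*156 - 283) + 1372811)/(-929562 + 0*87364))) = 1/(-1291696 + (-2469392 + ((34632 - 283) + 1372811)/(-929562 + 0))) = 1/(-1291696 + (-2469392 + (34349 + 1372811)/(-929562))) = 1/(-1291696 + (-2469392 + 1407160*(-1/929562))) = 1/(-1291696 + (-2469392 - 703580/464781)) = 1/(-1291696 - 1147727186732/464781) = 1/(-1748082945308/464781) = -464781/1748082945308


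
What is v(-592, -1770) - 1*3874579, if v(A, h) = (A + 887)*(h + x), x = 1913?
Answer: -3832394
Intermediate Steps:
v(A, h) = (887 + A)*(1913 + h) (v(A, h) = (A + 887)*(h + 1913) = (887 + A)*(1913 + h))
v(-592, -1770) - 1*3874579 = (1696831 + 887*(-1770) + 1913*(-592) - 592*(-1770)) - 1*3874579 = (1696831 - 1569990 - 1132496 + 1047840) - 3874579 = 42185 - 3874579 = -3832394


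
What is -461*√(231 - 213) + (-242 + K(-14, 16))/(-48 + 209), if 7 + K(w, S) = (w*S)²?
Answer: 49927/161 - 1383*√2 ≈ -1645.8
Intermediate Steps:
K(w, S) = -7 + S²*w² (K(w, S) = -7 + (w*S)² = -7 + (S*w)² = -7 + S²*w²)
-461*√(231 - 213) + (-242 + K(-14, 16))/(-48 + 209) = -461*√(231 - 213) + (-242 + (-7 + 16²*(-14)²))/(-48 + 209) = -1383*√2 + (-242 + (-7 + 256*196))/161 = -1383*√2 + (-242 + (-7 + 50176))*(1/161) = -1383*√2 + (-242 + 50169)*(1/161) = -1383*√2 + 49927*(1/161) = -1383*√2 + 49927/161 = 49927/161 - 1383*√2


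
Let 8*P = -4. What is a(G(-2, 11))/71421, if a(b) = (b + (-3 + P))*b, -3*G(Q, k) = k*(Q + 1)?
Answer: 11/1285578 ≈ 8.5565e-6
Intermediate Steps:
P = -½ (P = (⅛)*(-4) = -½ ≈ -0.50000)
G(Q, k) = -k*(1 + Q)/3 (G(Q, k) = -k*(Q + 1)/3 = -k*(1 + Q)/3)
a(b) = b*(-7/2 + b) (a(b) = (b + (-3 - ½))*b = (b - 7/2)*b = (-7/2 + b)*b = b*(-7/2 + b))
a(G(-2, 11))/71421 = ((-⅓*11*(1 - 2))*(-7 + 2*(-⅓*11*(1 - 2)))/2)/71421 = ((-⅓*11*(-1))*(-7 + 2*(-⅓*11*(-1)))/2)*(1/71421) = ((½)*(11/3)*(-7 + 2*(11/3)))*(1/71421) = ((½)*(11/3)*(-7 + 22/3))*(1/71421) = ((½)*(11/3)*(⅓))*(1/71421) = (11/18)*(1/71421) = 11/1285578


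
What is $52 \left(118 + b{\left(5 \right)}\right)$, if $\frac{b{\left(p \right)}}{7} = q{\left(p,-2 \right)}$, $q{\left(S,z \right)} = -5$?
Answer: $4316$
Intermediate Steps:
$b{\left(p \right)} = -35$ ($b{\left(p \right)} = 7 \left(-5\right) = -35$)
$52 \left(118 + b{\left(5 \right)}\right) = 52 \left(118 - 35\right) = 52 \cdot 83 = 4316$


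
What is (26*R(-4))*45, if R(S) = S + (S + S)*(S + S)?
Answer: 70200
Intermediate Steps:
R(S) = S + 4*S² (R(S) = S + (2*S)*(2*S) = S + 4*S²)
(26*R(-4))*45 = (26*(-4*(1 + 4*(-4))))*45 = (26*(-4*(1 - 16)))*45 = (26*(-4*(-15)))*45 = (26*60)*45 = 1560*45 = 70200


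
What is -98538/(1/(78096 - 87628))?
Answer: 939264216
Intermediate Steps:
-98538/(1/(78096 - 87628)) = -98538/(1/(-9532)) = -98538/(-1/9532) = -98538*(-9532) = 939264216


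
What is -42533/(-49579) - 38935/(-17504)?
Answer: 2674855997/867830816 ≈ 3.0822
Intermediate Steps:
-42533/(-49579) - 38935/(-17504) = -42533*(-1/49579) - 38935*(-1/17504) = 42533/49579 + 38935/17504 = 2674855997/867830816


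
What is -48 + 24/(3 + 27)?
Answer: -236/5 ≈ -47.200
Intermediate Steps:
-48 + 24/(3 + 27) = -48 + 24/30 = -48 + (1/30)*24 = -48 + 4/5 = -236/5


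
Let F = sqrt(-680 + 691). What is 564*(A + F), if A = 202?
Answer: 113928 + 564*sqrt(11) ≈ 1.1580e+5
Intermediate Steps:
F = sqrt(11) ≈ 3.3166
564*(A + F) = 564*(202 + sqrt(11)) = 113928 + 564*sqrt(11)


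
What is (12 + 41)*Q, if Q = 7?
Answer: 371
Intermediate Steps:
(12 + 41)*Q = (12 + 41)*7 = 53*7 = 371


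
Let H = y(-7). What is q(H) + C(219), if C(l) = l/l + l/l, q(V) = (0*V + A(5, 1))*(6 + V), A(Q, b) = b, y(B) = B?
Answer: 1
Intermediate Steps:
H = -7
q(V) = 6 + V (q(V) = (0*V + 1)*(6 + V) = (0 + 1)*(6 + V) = 1*(6 + V) = 6 + V)
C(l) = 2 (C(l) = 1 + 1 = 2)
q(H) + C(219) = (6 - 7) + 2 = -1 + 2 = 1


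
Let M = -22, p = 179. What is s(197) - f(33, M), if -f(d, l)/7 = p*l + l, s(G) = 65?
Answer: -27655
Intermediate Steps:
f(d, l) = -1260*l (f(d, l) = -7*(179*l + l) = -1260*l)
s(197) - f(33, M) = 65 - (-1260)*(-22) = 65 - 1*27720 = 65 - 27720 = -27655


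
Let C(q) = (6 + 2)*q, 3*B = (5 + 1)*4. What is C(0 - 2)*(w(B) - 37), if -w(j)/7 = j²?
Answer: 7760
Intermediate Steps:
B = 8 (B = ((5 + 1)*4)/3 = (6*4)/3 = (⅓)*24 = 8)
w(j) = -7*j²
C(q) = 8*q
C(0 - 2)*(w(B) - 37) = (8*(0 - 2))*(-7*8² - 37) = (8*(-2))*(-7*64 - 37) = -16*(-448 - 37) = -16*(-485) = 7760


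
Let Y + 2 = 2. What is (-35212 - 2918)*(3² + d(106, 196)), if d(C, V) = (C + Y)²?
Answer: -428771850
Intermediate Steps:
Y = 0 (Y = -2 + 2 = 0)
d(C, V) = C² (d(C, V) = (C + 0)² = C²)
(-35212 - 2918)*(3² + d(106, 196)) = (-35212 - 2918)*(3² + 106²) = -38130*(9 + 11236) = -38130*11245 = -428771850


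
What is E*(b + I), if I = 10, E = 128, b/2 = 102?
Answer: 27392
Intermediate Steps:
b = 204 (b = 2*102 = 204)
E*(b + I) = 128*(204 + 10) = 128*214 = 27392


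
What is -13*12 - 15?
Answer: -171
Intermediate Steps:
-13*12 - 15 = -156 - 15 = -171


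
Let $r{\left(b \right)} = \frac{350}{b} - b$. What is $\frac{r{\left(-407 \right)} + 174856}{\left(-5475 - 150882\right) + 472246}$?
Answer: $\frac{71331691}{128566823} \approx 0.55482$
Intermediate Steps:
$r{\left(b \right)} = - b + \frac{350}{b}$
$\frac{r{\left(-407 \right)} + 174856}{\left(-5475 - 150882\right) + 472246} = \frac{\left(\left(-1\right) \left(-407\right) + \frac{350}{-407}\right) + 174856}{\left(-5475 - 150882\right) + 472246} = \frac{\left(407 + 350 \left(- \frac{1}{407}\right)\right) + 174856}{-156357 + 472246} = \frac{\left(407 - \frac{350}{407}\right) + 174856}{315889} = \left(\frac{165299}{407} + 174856\right) \frac{1}{315889} = \frac{71331691}{407} \cdot \frac{1}{315889} = \frac{71331691}{128566823}$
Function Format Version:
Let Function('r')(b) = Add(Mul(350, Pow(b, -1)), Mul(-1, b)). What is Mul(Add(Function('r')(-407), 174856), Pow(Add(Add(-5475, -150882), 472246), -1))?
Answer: Rational(71331691, 128566823) ≈ 0.55482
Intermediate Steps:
Function('r')(b) = Add(Mul(-1, b), Mul(350, Pow(b, -1)))
Mul(Add(Function('r')(-407), 174856), Pow(Add(Add(-5475, -150882), 472246), -1)) = Mul(Add(Add(Mul(-1, -407), Mul(350, Pow(-407, -1))), 174856), Pow(Add(Add(-5475, -150882), 472246), -1)) = Mul(Add(Add(407, Mul(350, Rational(-1, 407))), 174856), Pow(Add(-156357, 472246), -1)) = Mul(Add(Add(407, Rational(-350, 407)), 174856), Pow(315889, -1)) = Mul(Add(Rational(165299, 407), 174856), Rational(1, 315889)) = Mul(Rational(71331691, 407), Rational(1, 315889)) = Rational(71331691, 128566823)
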